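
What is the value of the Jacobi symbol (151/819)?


Compute (151/819) via quadratic reciprocity:
  reciprocity: (151/819) -> -(819/151)
  reduce: (64/151)
  pull out 2: (2/151) = +1  (since 151 mod 8 = 7)
  pull out 2: (2/151) = +1  (since 151 mod 8 = 7)
  pull out 2: (2/151) = +1  (since 151 mod 8 = 7)
  pull out 2: (2/151) = +1  (since 151 mod 8 = 7)
  pull out 2: (2/151) = +1  (since 151 mod 8 = 7)
  pull out 2: (2/151) = +1  (since 151 mod 8 = 7)
  (1/151) = 1
Product of signs = -1

-1


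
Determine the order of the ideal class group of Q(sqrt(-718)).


K = Q(sqrt(-718)). d mod 4 = 2, so D = disc(K) = 4d = -2872
h(K) equals the number of primitive reduced positive-definite forms (a, b, c) = a*x^2 + b*x*y + c*y^2 with b^2 - 4ac = D,
where reduced means |b| <= a <= c, with b >= 0 whenever |b| = a or a = c, and primitive means gcd(a, b, c) = 1.
Reduced forces 3a^2 <= |D| = 2872, so 1 <= a <= 30; b must have the parity of D, and c = (b^2 - D)/(4a) must be an integer >= a.
Enumerate a = 1..30, b in [-a, a]:
  a=1: (1, 0, 718)  [1]
  a=2: (2, 0, 359)  [1]
  a=3..12: none
  a=13: (13, -12, 58), (13, 12, 58)  [2]
  a=14..16: none
  a=17: (17, -16, 46), (17, 16, 46)  [2]
  a=18: none
  a=19: (19, -4, 38), (19, 4, 38)  [2]
  a=20..22: none
  a=23: (23, -16, 34), (23, 16, 34)  [2]
  a=24..25: none
  a=26: (26, -12, 29), (26, 12, 29)  [2]
  a=27..30: none
Total reduced forms: 1 + 1 + 2 + 2 + 2 + 2 + 2 = 12
h = 12

12


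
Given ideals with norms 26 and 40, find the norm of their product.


N(IJ) = N(I) * N(J)
= 26 * 40
= 1040

1040


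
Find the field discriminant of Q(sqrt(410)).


For K = Q(sqrt(d)) with d squarefree: disc(K) = d if d = 1 mod 4, and disc(K) = 4d if d = 2 or 3 mod 4.
Here d = 410, and d mod 4 = 2.
d = 2 mod 4, not 1 (O_K = Z[sqrt(d)]), so disc(K) = 4d = 4 * (410) = 1640

1640


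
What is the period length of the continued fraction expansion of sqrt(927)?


Run the CF algorithm for sqrt(927).
a_0 = floor(sqrt(927)) = 30; set m_0=0, q_0=1.
Recurrence: m' = q*a - m,  q' = (d - m'^2)/q,  a' = floor((a_0 + m')/q').
  step 1: m=30, q=27, a=2
  step 2: m=24, q=13, a=4
  step 3: m=28, q=11, a=5
  step 4: m=27, q=18, a=3
  step 5: m=27, q=11, a=5
  step 6: m=28, q=13, a=4
  step 7: m=24, q=27, a=2
  step 8: m=30, q=1, a=60
a_8 = 2*a_0 = 60, so the period closes here.
sqrt(927) = [30; 2, 4, 5, 3, 5, 4, 2, 60]
Period length = 8

8


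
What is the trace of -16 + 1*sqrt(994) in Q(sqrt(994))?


Tr(a + b*sqrt(d)) = (a + b*sqrt(d)) + (a - b*sqrt(d)) = 2a
= 2 * (-16)
= -32

-32


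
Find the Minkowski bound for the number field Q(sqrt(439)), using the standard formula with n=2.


d = 439, d mod 4 = 3, so disc(K) = 4d = 1756; |disc(K)| = 1756
Real quadratic field, so n = 2, s = r2 = 0, r1 = 2
M = (n!/n^n) * (4/pi)^s * sqrt(|disc(K)|) = (2!/2^2) * (4/pi)^0 * sqrt(1756)
= 0.5 * 1.000000 * 41.904654
= 20.9523

20.9523


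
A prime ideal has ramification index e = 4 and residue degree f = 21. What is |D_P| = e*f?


|D_P| = e * f
= 4 * 21
= 84

84


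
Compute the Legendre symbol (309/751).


p = 751 is prime, so compute (309/751) with the reciprocity algorithm (Jacobi-symbol steps: pull out 2s via (2/n), flip via reciprocity, reduce):
  reciprocity: (309/751) -> +(751/309)
  reduce: (133/309)
  reciprocity: (133/309) -> +(309/133)
  reduce: (43/133)
  reciprocity: (43/133) -> +(133/43)
  reduce: (4/43)
  pull out 2: (2/43) = -1  (since 43 mod 8 = 3)
  pull out 2: (2/43) = -1  (since 43 mod 8 = 3)
  (1/43) = 1
Product of signs = 1
(309/751) = 1

1


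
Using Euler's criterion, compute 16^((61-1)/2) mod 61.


p = 61 is prime and the exponent is (p-1)/2 = 30, so by Euler's criterion 16^30 = (16/61) = +1 or -1 mod 61.
Compute by square-and-multiply:
  30 = 16 + 8 + 4 + 2 (binary 11110)
  Repeated squaring mod 61: 16^1 = 16, 16^2 = 12, 16^4 = 22, 16^8 = 57, 16^16 = 16
  16^30 = 16^16 * 16^8 * 16^4 * 16^2 = 16 * 57 * 22 * 12 mod 61
    16 * 57 = 912 = 58 mod 61
    58 * 22 = 1276 = 56 mod 61
    56 * 12 = 672 = 1 mod 61
  16^30 = 1 mod 61
Result 1: 16 is a quadratic residue mod 61.
16^30 mod 61 = 1

1


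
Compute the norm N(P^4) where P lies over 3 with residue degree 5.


N(P^a) = p^(a*f)
= 3^(4*5)
= 3^20
= 3486784401

3486784401


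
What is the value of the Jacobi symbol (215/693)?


Compute (215/693) via quadratic reciprocity:
  reciprocity: (215/693) -> +(693/215)
  reduce: (48/215)
  pull out 2: (2/215) = +1  (since 215 mod 8 = 7)
  pull out 2: (2/215) = +1  (since 215 mod 8 = 7)
  pull out 2: (2/215) = +1  (since 215 mod 8 = 7)
  pull out 2: (2/215) = +1  (since 215 mod 8 = 7)
  reciprocity: (3/215) -> -(215/3)
  reduce: (2/3)
  pull out 2: (2/3) = -1  (since 3 mod 8 = 3)
  (1/3) = 1
Product of signs = 1

1


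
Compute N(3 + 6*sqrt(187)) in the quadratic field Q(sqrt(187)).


N(a + b*sqrt(d)) = a^2 - d*b^2
= (3)^2 - (187)*(6)^2
= 9 - 6732
= -6723

-6723


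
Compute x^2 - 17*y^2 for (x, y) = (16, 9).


x^2 - d*y^2
= 16^2 - 17*9^2
= 256 - 1377
= -1121

-1121


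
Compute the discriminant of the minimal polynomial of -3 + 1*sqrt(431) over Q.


The element -3 + 1*sqrt(431) has minimal polynomial:
x^2 + 6*x - 422
Discriminant = (6)^2 - 4*(-422)
= 36 + 1688
= 1724

1724


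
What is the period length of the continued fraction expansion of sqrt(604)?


Run the CF algorithm for sqrt(604).
a_0 = floor(sqrt(604)) = 24; set m_0=0, q_0=1.
Recurrence: m' = q*a - m,  q' = (d - m'^2)/q,  a' = floor((a_0 + m')/q').
  step 1: m=24, q=28, a=1
  step 2: m=4, q=21, a=1
  step 3: m=17, q=15, a=2
  step 4: m=13, q=29, a=1
  step 5: m=16, q=12, a=3
  step 6: m=20, q=17, a=2
  step 7: m=14, q=24, a=1
  step 8: m=10, q=21, a=1
  step 9: m=11, q=23, a=1
  step 10: m=12, q=20, a=1
  step 11: m=8, q=27, a=1
  step 12: m=19, q=9, a=4
  step 13: m=17, q=35, a=1
  step 14: m=18, q=8, a=5
  step 15: m=22, q=15, a=3
  step 16: m=23, q=5, a=9
  step 17: m=22, q=24, a=1
  step 18: m=2, q=25, a=1
  step 19: m=23, q=3, a=15
  step 20: m=22, q=40, a=1
  step 21: m=18, q=7, a=6
  step 22: m=24, q=4, a=12
  step 23: m=24, q=7, a=6
  step 24: m=18, q=40, a=1
  step 25: m=22, q=3, a=15
  step 26: m=23, q=25, a=1
  step 27: m=2, q=24, a=1
  step 28: m=22, q=5, a=9
  step 29: m=23, q=15, a=3
  step 30: m=22, q=8, a=5
  step 31: m=18, q=35, a=1
  step 32: m=17, q=9, a=4
  step 33: m=19, q=27, a=1
  step 34: m=8, q=20, a=1
  step 35: m=12, q=23, a=1
  step 36: m=11, q=21, a=1
  step 37: m=10, q=24, a=1
  step 38: m=14, q=17, a=2
  step 39: m=20, q=12, a=3
  step 40: m=16, q=29, a=1
  step 41: m=13, q=15, a=2
  step 42: m=17, q=21, a=1
  step 43: m=4, q=28, a=1
  step 44: m=24, q=1, a=48
a_44 = 2*a_0 = 48, so the period closes here.
sqrt(604) = [24; 1, 1, 2, 1, 3, 2, 1, 1, 1, 1, 1, 4, 1, 5, 3, 9, 1, 1, 15, 1, 6, 12, 6, 1, 15, 1, 1, 9, 3, 5, 1, 4, 1, 1, 1, 1, 1, 2, 3, 1, 2, 1, 1, 48]
Period length = 44

44


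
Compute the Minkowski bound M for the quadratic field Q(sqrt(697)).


d = 697, d mod 4 = 1, so disc(K) = d = 697; |disc(K)| = 697
Real quadratic field, so n = 2, s = r2 = 0, r1 = 2
M = (n!/n^n) * (4/pi)^s * sqrt(|disc(K)|) = (2!/2^2) * (4/pi)^0 * sqrt(697)
= 0.5 * 1.000000 * 26.400758
= 13.2004

13.2004


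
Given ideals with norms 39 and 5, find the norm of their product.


N(IJ) = N(I) * N(J)
= 39 * 5
= 195

195


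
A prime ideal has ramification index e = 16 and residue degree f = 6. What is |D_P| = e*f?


|D_P| = e * f
= 16 * 6
= 96

96


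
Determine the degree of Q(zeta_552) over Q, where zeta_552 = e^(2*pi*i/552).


The degree equals Euler's totient phi(552).
552 = 2^3 * 3 * 23
phi(552) = 176

176


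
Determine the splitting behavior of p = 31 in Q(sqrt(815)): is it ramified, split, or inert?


K = Q(sqrt(815)). Since d mod 4 = 3, disc(K) = 3260.
Check p | disc: 3260 mod 31 = 5.
p does not divide disc. Compute Legendre symbol (d/p):
9^((31-1)/2) mod 31 = 1
(d/p) = 1, so p splits: (p) = P*P' with e=1, f=1, g=2.
Therefore p is split.

split


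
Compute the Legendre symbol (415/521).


p = 521 is prime, so compute (415/521) with the reciprocity algorithm (Jacobi-symbol steps: pull out 2s via (2/n), flip via reciprocity, reduce):
  reciprocity: (415/521) -> +(521/415)
  reduce: (106/415)
  pull out 2: (2/415) = +1  (since 415 mod 8 = 7)
  reciprocity: (53/415) -> +(415/53)
  reduce: (44/53)
  pull out 2: (2/53) = -1  (since 53 mod 8 = 5)
  pull out 2: (2/53) = -1  (since 53 mod 8 = 5)
  reciprocity: (11/53) -> +(53/11)
  reduce: (9/11)
  reciprocity: (9/11) -> +(11/9)
  reduce: (2/9)
  pull out 2: (2/9) = +1  (since 9 mod 8 = 1)
  (1/9) = 1
Product of signs = 1
(415/521) = 1

1


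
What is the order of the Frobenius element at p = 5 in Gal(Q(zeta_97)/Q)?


The Frobenius at p in Gal(Q(zeta_n)/Q) = (Z/nZ)* is the class of p, so its order is ord_97(5), the smallest k >= 1 with 5^k = 1 mod 97.
n = 97 = 97, phi(97) = 96; the order divides phi(n).
Divisors of 96: 1, 2, 3, 4, 6, 8, 12, 16, 24, 32, 48, 96
Repeated squaring mod 97: 5^1 = 5, 5^2 = 25, 5^4 = 43, 5^8 = 6, 5^16 = 36, 5^32 = 35, 5^64 = 61
Test divisors in increasing order:
  k=1: 5^1 = 5 mod 97
  k=2: 5^2 = 25 mod 97
  k=3: 5^3 = 25 * 5 = 28 mod 97
  k=4: 5^4 = 43 mod 97
  k=6: 5^6 = 43 * 25 = 8 mod 97
  k=8: 5^8 = 6 mod 97
  k=12: 5^12 = 6 * 43 = 64 mod 97
  k=16: 5^16 = 36 mod 97
  k=24: 5^24 = 36 * 6 = 22 mod 97
  k=32: 5^32 = 35 mod 97
  k=48: 5^48 = 35 * 36 = 96 mod 97
  k=96: 5^96 = 61 * 35 = 1 mod 97  <- first divisor giving 1
Order = 96

96


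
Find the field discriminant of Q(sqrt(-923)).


For K = Q(sqrt(d)) with d squarefree: disc(K) = d if d = 1 mod 4, and disc(K) = 4d if d = 2 or 3 mod 4.
Here d = -923, and d mod 4 = 1.
d = 1 mod 4 (O_K = Z[(1+sqrt(d))/2]), so disc(K) = d = -923

-923


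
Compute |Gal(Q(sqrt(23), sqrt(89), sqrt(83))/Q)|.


The 3 square roots of distinct primes are multiplicatively independent over Q,
so [K:Q] = 2^3 and Gal(K/Q) is isomorphic to (Z/2Z)^3.
|Gal| = 2^3 = 8

8


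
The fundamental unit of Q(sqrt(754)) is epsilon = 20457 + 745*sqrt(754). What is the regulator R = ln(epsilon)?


epsilon = 20457 + 745*sqrt(754)
= 40914.0000
R = ln(40914.0000)
= 10.6192

10.6192


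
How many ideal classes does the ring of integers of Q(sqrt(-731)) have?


K = Q(sqrt(-731)). d mod 4 = 1, so D = disc(K) = d = -731
h(K) equals the number of primitive reduced positive-definite forms (a, b, c) = a*x^2 + b*x*y + c*y^2 with b^2 - 4ac = D,
where reduced means |b| <= a <= c, with b >= 0 whenever |b| = a or a = c, and primitive means gcd(a, b, c) = 1.
Reduced forces 3a^2 <= |D| = 731, so 1 <= a <= 15; b must have the parity of D, and c = (b^2 - D)/(4a) must be an integer >= a.
Enumerate a = 1..15, b in [-a, a]:
  a=1: (1, 1, 183)  [1]
  a=2: none
  a=3: (3, -1, 61), (3, 1, 61)  [2]
  a=4: none
  a=5: (5, -3, 37), (5, 3, 37)  [2]
  a=6: none
  a=7: (7, -5, 27), (7, 5, 27)  [2]
  a=8: none
  a=9: (9, -5, 21), (9, 5, 21)  [2]
  a=10..12: none
  a=13: (13, -7, 15), (13, 7, 15)  [2]
  a=14: none
  a=15: (15, 13, 15)  [1]
Total reduced forms: 1 + 2 + 2 + 2 + 2 + 2 + 1 = 12
h = 12

12


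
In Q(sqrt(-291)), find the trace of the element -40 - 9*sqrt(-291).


Tr(a + b*sqrt(d)) = (a + b*sqrt(d)) + (a - b*sqrt(d)) = 2a
= 2 * (-40)
= -80

-80


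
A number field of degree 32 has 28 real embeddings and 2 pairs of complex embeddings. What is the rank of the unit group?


By Dirichlet's unit theorem:
rank = r1 + r2 - 1
= 28 + 2 - 1
= 29

29


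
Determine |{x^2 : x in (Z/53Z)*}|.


For prime p, the number of non-zero quadratic residues is (p-1)/2.
= (53-1)/2
= 26

26


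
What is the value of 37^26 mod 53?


p = 53 is prime and the exponent is (p-1)/2 = 26, so by Euler's criterion 37^26 = (37/53) = +1 or -1 mod 53.
Compute by square-and-multiply:
  26 = 16 + 8 + 2 (binary 11010)
  Repeated squaring mod 53: 37^1 = 37, 37^2 = 44, 37^4 = 28, 37^8 = 42, 37^16 = 15
  37^26 = 37^16 * 37^8 * 37^2 = 15 * 42 * 44 mod 53
    15 * 42 = 630 = 47 mod 53
    47 * 44 = 2068 = 1 mod 53
  37^26 = 1 mod 53
Result 1: 37 is a quadratic residue mod 53.
37^26 mod 53 = 1

1


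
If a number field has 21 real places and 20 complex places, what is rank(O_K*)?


By Dirichlet's unit theorem:
rank = r1 + r2 - 1
= 21 + 20 - 1
= 40

40


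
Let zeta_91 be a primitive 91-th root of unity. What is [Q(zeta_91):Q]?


The degree equals Euler's totient phi(91).
91 = 7 * 13
phi(91) = 72

72


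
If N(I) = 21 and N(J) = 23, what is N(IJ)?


N(IJ) = N(I) * N(J)
= 21 * 23
= 483

483


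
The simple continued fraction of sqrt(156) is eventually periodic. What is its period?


Run the CF algorithm for sqrt(156).
a_0 = floor(sqrt(156)) = 12; set m_0=0, q_0=1.
Recurrence: m' = q*a - m,  q' = (d - m'^2)/q,  a' = floor((a_0 + m')/q').
  step 1: m=12, q=12, a=2
  step 2: m=12, q=1, a=24
a_2 = 2*a_0 = 24, so the period closes here.
sqrt(156) = [12; 2, 24]
Period length = 2

2


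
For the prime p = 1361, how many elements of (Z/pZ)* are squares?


For prime p, the number of non-zero quadratic residues is (p-1)/2.
= (1361-1)/2
= 680

680


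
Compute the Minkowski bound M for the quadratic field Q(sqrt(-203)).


d = -203, d mod 4 = 1, so disc(K) = d = -203; |disc(K)| = 203
Imaginary quadratic field, so n = 2, s = r2 = 1, r1 = 0
M = (n!/n^n) * (4/pi)^s * sqrt(|disc(K)|) = (2!/2^2) * (4/pi)^1 * sqrt(203)
= 0.5 * 1.273240 * 14.247807
= 9.0704

9.0704


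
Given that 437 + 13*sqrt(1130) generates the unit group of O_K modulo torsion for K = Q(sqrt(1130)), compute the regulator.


epsilon = 437 + 13*sqrt(1130)
= 874.0011
R = ln(874.0011)
= 6.7731

6.7731


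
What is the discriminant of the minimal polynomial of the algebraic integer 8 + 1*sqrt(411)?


The element 8 + 1*sqrt(411) has minimal polynomial:
x^2 - 16*x - 347
Discriminant = (-16)^2 - 4*(-347)
= 256 + 1388
= 1644

1644


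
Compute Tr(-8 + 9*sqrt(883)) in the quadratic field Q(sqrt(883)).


Tr(a + b*sqrt(d)) = (a + b*sqrt(d)) + (a - b*sqrt(d)) = 2a
= 2 * (-8)
= -16

-16


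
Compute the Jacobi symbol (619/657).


Compute (619/657) via quadratic reciprocity:
  reciprocity: (619/657) -> +(657/619)
  reduce: (38/619)
  pull out 2: (2/619) = -1  (since 619 mod 8 = 3)
  reciprocity: (19/619) -> -(619/19)
  reduce: (11/19)
  reciprocity: (11/19) -> -(19/11)
  reduce: (8/11)
  pull out 2: (2/11) = -1  (since 11 mod 8 = 3)
  pull out 2: (2/11) = -1  (since 11 mod 8 = 3)
  pull out 2: (2/11) = -1  (since 11 mod 8 = 3)
  (1/11) = 1
Product of signs = 1

1


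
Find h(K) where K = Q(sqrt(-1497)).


K = Q(sqrt(-1497)). d mod 4 = 3, so D = disc(K) = 4d = -5988
h(K) equals the number of primitive reduced positive-definite forms (a, b, c) = a*x^2 + b*x*y + c*y^2 with b^2 - 4ac = D,
where reduced means |b| <= a <= c, with b >= 0 whenever |b| = a or a = c, and primitive means gcd(a, b, c) = 1.
Reduced forces 3a^2 <= |D| = 5988, so 1 <= a <= 44; b must have the parity of D, and c = (b^2 - D)/(4a) must be an integer >= a.
Enumerate a = 1..44, b in [-a, a]:
  a=1: (1, 0, 1497)  [1]
  a=2: (2, 2, 749)  [1]
  a=3: (3, 0, 499)  [1]
  a=4..5: none
  a=6: (6, 6, 251)  [1]
  a=7: (7, -2, 214), (7, 2, 214)  [2]
  a=8..13: none
  a=14: (14, -2, 107), (14, 2, 107)  [2]
  a=15..16: none
  a=17: (17, -8, 89), (17, 8, 89)  [2]
  a=18: none
  a=19: (19, -4, 79), (19, 4, 79)  [2]
  a=20: none
  a=21: (21, -12, 73), (21, 12, 73)  [2]
  a=22..33: none
  a=34: (34, -26, 49), (34, 26, 49)  [2]
  a=35..37: none
  a=38: (38, -34, 47), (38, 34, 47)  [2]
  a=39..40: none
  a=41: (41, -30, 42), (41, 30, 42)  [2]
  a=42..44: none
Total reduced forms: 1 + 1 + 1 + 1 + 2 + 2 + 2 + 2 + 2 + 2 + 2 + 2 = 20
h = 20

20


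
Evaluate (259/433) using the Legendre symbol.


p = 433 is prime, so compute (259/433) with the reciprocity algorithm (Jacobi-symbol steps: pull out 2s via (2/n), flip via reciprocity, reduce):
  reciprocity: (259/433) -> +(433/259)
  reduce: (174/259)
  pull out 2: (2/259) = -1  (since 259 mod 8 = 3)
  reciprocity: (87/259) -> -(259/87)
  reduce: (85/87)
  reciprocity: (85/87) -> +(87/85)
  reduce: (2/85)
  pull out 2: (2/85) = -1  (since 85 mod 8 = 5)
  (1/85) = 1
Product of signs = -1
(259/433) = -1

-1


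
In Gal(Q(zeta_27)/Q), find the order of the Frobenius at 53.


The Frobenius at p in Gal(Q(zeta_n)/Q) = (Z/nZ)* is the class of p, so its order is ord_27(53), the smallest k >= 1 with 53^k = 1 mod 27.
n = 27 = 3^3, phi(27) = 18; the order divides phi(n).
Divisors of 18: 1, 2, 3, 6, 9, 18
Repeated squaring mod 27: 53^1 = 26, 53^2 = 1, 53^4 = 1, 53^8 = 1, 53^16 = 1
Test divisors in increasing order:
  k=1: 53^1 = 26 mod 27
  k=2: 53^2 = 1 mod 27  <- first divisor giving 1
Order = 2

2


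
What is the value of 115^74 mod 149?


p = 149 is prime and the exponent is (p-1)/2 = 74, so by Euler's criterion 115^74 = (115/149) = +1 or -1 mod 149.
Compute by square-and-multiply:
  74 = 64 + 8 + 2 (binary 1001010)
  Repeated squaring mod 149: 115^1 = 115, 115^2 = 113, 115^4 = 104, 115^8 = 88, 115^16 = 145, 115^32 = 16, 115^64 = 107
  115^74 = 115^64 * 115^8 * 115^2 = 107 * 88 * 113 mod 149
    107 * 88 = 9416 = 29 mod 149
    29 * 113 = 3277 = 148 mod 149
  115^74 = 148 mod 149
Result 148 = p - 1 = -1 mod 149: 115 is a quadratic non-residue mod 149. As a residue in [0, p-1] the value is 148.
115^74 mod 149 = 148

148


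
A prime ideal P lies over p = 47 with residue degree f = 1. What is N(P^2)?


N(P^a) = p^(a*f)
= 47^(2*1)
= 47^2
= 2209

2209


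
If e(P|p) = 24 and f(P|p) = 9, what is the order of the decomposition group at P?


|D_P| = e * f
= 24 * 9
= 216

216


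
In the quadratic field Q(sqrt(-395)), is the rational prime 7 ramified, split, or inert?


K = Q(sqrt(-395)). Since d mod 4 = 1, disc(K) = -395.
Check p | disc: -395 mod 7 = 4.
p does not divide disc. Compute Legendre symbol (d/p):
4^((7-1)/2) mod 7 = 1
(d/p) = 1, so p splits: (p) = P*P' with e=1, f=1, g=2.
Therefore p is split.

split


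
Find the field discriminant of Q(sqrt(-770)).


For K = Q(sqrt(d)) with d squarefree: disc(K) = d if d = 1 mod 4, and disc(K) = 4d if d = 2 or 3 mod 4.
Here d = -770, and d mod 4 = 2.
d = 2 mod 4, not 1 (O_K = Z[sqrt(d)]), so disc(K) = 4d = 4 * (-770) = -3080

-3080


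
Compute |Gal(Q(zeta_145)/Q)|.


|Gal(Q(zeta_145)/Q)| = phi(145)
= 112

112


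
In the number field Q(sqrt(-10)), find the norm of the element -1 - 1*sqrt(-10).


N(a + b*sqrt(d)) = a^2 - d*b^2
= (-1)^2 - (-10)*(-1)^2
= 1 + 10
= 11

11


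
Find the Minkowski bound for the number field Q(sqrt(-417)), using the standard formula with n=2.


d = -417, d mod 4 = 3, so disc(K) = 4d = -1668; |disc(K)| = 1668
Imaginary quadratic field, so n = 2, s = r2 = 1, r1 = 0
M = (n!/n^n) * (4/pi)^s * sqrt(|disc(K)|) = (2!/2^2) * (4/pi)^1 * sqrt(1668)
= 0.5 * 1.273240 * 40.841156
= 26.0003

26.0003


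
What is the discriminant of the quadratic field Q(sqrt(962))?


For K = Q(sqrt(d)) with d squarefree: disc(K) = d if d = 1 mod 4, and disc(K) = 4d if d = 2 or 3 mod 4.
Here d = 962, and d mod 4 = 2.
d = 2 mod 4, not 1 (O_K = Z[sqrt(d)]), so disc(K) = 4d = 4 * (962) = 3848

3848


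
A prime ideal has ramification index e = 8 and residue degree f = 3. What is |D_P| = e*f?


|D_P| = e * f
= 8 * 3
= 24

24


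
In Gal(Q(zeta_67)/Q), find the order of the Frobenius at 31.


The Frobenius at p in Gal(Q(zeta_n)/Q) = (Z/nZ)* is the class of p, so its order is ord_67(31), the smallest k >= 1 with 31^k = 1 mod 67.
n = 67 = 67, phi(67) = 66; the order divides phi(n).
Divisors of 66: 1, 2, 3, 6, 11, 22, 33, 66
Repeated squaring mod 67: 31^1 = 31, 31^2 = 23, 31^4 = 60, 31^8 = 49, 31^16 = 56, 31^32 = 54, 31^64 = 35
Test divisors in increasing order:
  k=1: 31^1 = 31 mod 67
  k=2: 31^2 = 23 mod 67
  k=3: 31^3 = 23 * 31 = 43 mod 67
  k=6: 31^6 = 60 * 23 = 40 mod 67
  k=11: 31^11 = 49 * 23 * 31 = 30 mod 67
  k=22: 31^22 = 56 * 60 * 23 = 29 mod 67
  k=33: 31^33 = 54 * 31 = 66 mod 67
  k=66: 31^66 = 35 * 23 = 1 mod 67  <- first divisor giving 1
Order = 66

66


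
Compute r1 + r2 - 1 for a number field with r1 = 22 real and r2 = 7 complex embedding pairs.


By Dirichlet's unit theorem:
rank = r1 + r2 - 1
= 22 + 7 - 1
= 28

28


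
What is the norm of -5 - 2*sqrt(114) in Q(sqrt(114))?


N(a + b*sqrt(d)) = a^2 - d*b^2
= (-5)^2 - (114)*(-2)^2
= 25 - 456
= -431

-431


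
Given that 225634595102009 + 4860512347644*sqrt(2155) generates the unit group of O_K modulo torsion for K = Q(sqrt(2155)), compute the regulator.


epsilon = 225634595102009 + 4860512347644*sqrt(2155)
= 4.5127e+14
R = ln(4.5127e+14)
= 33.7431

33.7431


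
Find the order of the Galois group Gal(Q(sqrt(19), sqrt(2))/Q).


The 2 square roots of distinct primes are multiplicatively independent over Q,
so [K:Q] = 2^2 and Gal(K/Q) is isomorphic to (Z/2Z)^2.
|Gal| = 2^2 = 4

4


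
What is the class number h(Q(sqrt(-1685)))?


K = Q(sqrt(-1685)). d mod 4 = 3, so D = disc(K) = 4d = -6740
h(K) equals the number of primitive reduced positive-definite forms (a, b, c) = a*x^2 + b*x*y + c*y^2 with b^2 - 4ac = D,
where reduced means |b| <= a <= c, with b >= 0 whenever |b| = a or a = c, and primitive means gcd(a, b, c) = 1.
Reduced forces 3a^2 <= |D| = 6740, so 1 <= a <= 47; b must have the parity of D, and c = (b^2 - D)/(4a) must be an integer >= a.
Enumerate a = 1..47, b in [-a, a]:
  a=1: (1, 0, 1685)  [1]
  a=2: (2, 2, 843)  [1]
  a=3: (3, -2, 562), (3, 2, 562)  [2]
  a=4: none
  a=5: (5, 0, 337)  [1]
  a=6: (6, -2, 281), (6, 2, 281)  [2]
  a=7: (7, -6, 242), (7, 6, 242)  [2]
  a=8: none
  a=9: (9, -8, 189), (9, 8, 189)  [2]
  a=10: (10, 10, 171)  [1]
  a=11: (11, -6, 154), (11, 6, 154)  [2]
  a=12..13: none
  a=14: (14, -6, 121), (14, 6, 121)  [2]
  a=15: (15, -10, 114), (15, 10, 114)  [2]
  a=16: none
  a=17: (17, -14, 102), (17, 14, 102)  [2]
  a=18: (18, -10, 95), (18, 10, 95)  [2]
  a=19: (19, -10, 90), (19, 10, 90)  [2]
  a=20: none
  a=21: (21, -20, 85), (21, -8, 81), (21, 8, 81), (21, 20, 85)  [4]
  a=22: (22, -6, 77), (22, 6, 77)  [2]
  a=23..26: none
  a=27: (27, -8, 63), (27, 8, 63)  [2]
  a=28..29: none
  a=30: (30, -10, 57), (30, 10, 57)  [2]
  a=31: (31, -24, 59), (31, 24, 59)  [2]
  a=32: none
  a=33: (33, -28, 57), (33, -16, 53), (33, 16, 53), (33, 28, 57)  [4]
  a=34: (34, -14, 51), (34, 14, 51)  [2]
  a=35: (35, -20, 51), (35, 20, 51)  [2]
  a=36..37: none
  a=38: (38, -10, 45), (38, 10, 45)  [2]
  a=39..40: none
  a=41: (41, -36, 49), (41, 36, 49)  [2]
  a=42: (42, -34, 47), (42, -22, 43), (42, 22, 43), (42, 34, 47)  [4]
  a=43..47: none
Total reduced forms: 1 + 1 + 2 + 1 + 2 + 2 + 2 + 1 + 2 + 2 + 2 + 2 + 2 + 2 + 4 + 2 + 2 + 2 + 2 + 4 + 2 + 2 + 2 + 2 + 4 = 52
h = 52

52


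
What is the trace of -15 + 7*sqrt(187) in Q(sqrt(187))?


Tr(a + b*sqrt(d)) = (a + b*sqrt(d)) + (a - b*sqrt(d)) = 2a
= 2 * (-15)
= -30

-30


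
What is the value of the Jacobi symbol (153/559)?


Compute (153/559) via quadratic reciprocity:
  reciprocity: (153/559) -> +(559/153)
  reduce: (100/153)
  pull out 2: (2/153) = +1  (since 153 mod 8 = 1)
  pull out 2: (2/153) = +1  (since 153 mod 8 = 1)
  reciprocity: (25/153) -> +(153/25)
  reduce: (3/25)
  reciprocity: (3/25) -> +(25/3)
  reduce: (1/3)
  (1/3) = 1
Product of signs = 1

1


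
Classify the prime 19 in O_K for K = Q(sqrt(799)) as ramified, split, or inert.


K = Q(sqrt(799)). Since d mod 4 = 3, disc(K) = 3196.
Check p | disc: 3196 mod 19 = 4.
p does not divide disc. Compute Legendre symbol (d/p):
1^((19-1)/2) mod 19 = 1
(d/p) = 1, so p splits: (p) = P*P' with e=1, f=1, g=2.
Therefore p is split.

split


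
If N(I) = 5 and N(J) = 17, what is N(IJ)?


N(IJ) = N(I) * N(J)
= 5 * 17
= 85

85


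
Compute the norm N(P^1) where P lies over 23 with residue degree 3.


N(P^a) = p^(a*f)
= 23^(1*3)
= 23^3
= 12167

12167


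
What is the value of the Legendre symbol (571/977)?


p = 977 is prime, so compute (571/977) with the reciprocity algorithm (Jacobi-symbol steps: pull out 2s via (2/n), flip via reciprocity, reduce):
  reciprocity: (571/977) -> +(977/571)
  reduce: (406/571)
  pull out 2: (2/571) = -1  (since 571 mod 8 = 3)
  reciprocity: (203/571) -> -(571/203)
  reduce: (165/203)
  reciprocity: (165/203) -> +(203/165)
  reduce: (38/165)
  pull out 2: (2/165) = -1  (since 165 mod 8 = 5)
  reciprocity: (19/165) -> +(165/19)
  reduce: (13/19)
  reciprocity: (13/19) -> +(19/13)
  reduce: (6/13)
  pull out 2: (2/13) = -1  (since 13 mod 8 = 5)
  reciprocity: (3/13) -> +(13/3)
  reduce: (1/3)
  (1/3) = 1
Product of signs = 1
(571/977) = 1

1


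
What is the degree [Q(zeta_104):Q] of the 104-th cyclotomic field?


The degree equals Euler's totient phi(104).
104 = 2^3 * 13
phi(104) = 48

48


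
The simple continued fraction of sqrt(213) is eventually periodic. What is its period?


Run the CF algorithm for sqrt(213).
a_0 = floor(sqrt(213)) = 14; set m_0=0, q_0=1.
Recurrence: m' = q*a - m,  q' = (d - m'^2)/q,  a' = floor((a_0 + m')/q').
  step 1: m=14, q=17, a=1
  step 2: m=3, q=12, a=1
  step 3: m=9, q=11, a=2
  step 4: m=13, q=4, a=6
  step 5: m=11, q=23, a=1
  step 6: m=12, q=3, a=8
  step 7: m=12, q=23, a=1
  step 8: m=11, q=4, a=6
  step 9: m=13, q=11, a=2
  step 10: m=9, q=12, a=1
  step 11: m=3, q=17, a=1
  step 12: m=14, q=1, a=28
a_12 = 2*a_0 = 28, so the period closes here.
sqrt(213) = [14; 1, 1, 2, 6, 1, 8, 1, 6, 2, 1, 1, 28]
Period length = 12

12


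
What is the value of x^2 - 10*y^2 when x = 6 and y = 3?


x^2 - d*y^2
= 6^2 - 10*3^2
= 36 - 90
= -54

-54


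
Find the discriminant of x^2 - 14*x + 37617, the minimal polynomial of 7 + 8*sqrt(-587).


The element 7 + 8*sqrt(-587) has minimal polynomial:
x^2 - 14*x + 37617
Discriminant = (-14)^2 - 4*(37617)
= 196 - 150468
= -150272

-150272


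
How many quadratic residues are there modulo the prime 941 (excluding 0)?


For prime p, the number of non-zero quadratic residues is (p-1)/2.
= (941-1)/2
= 470

470


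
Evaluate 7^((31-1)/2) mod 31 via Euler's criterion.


p = 31 is prime and the exponent is (p-1)/2 = 15, so by Euler's criterion 7^15 = (7/31) = +1 or -1 mod 31.
Compute by square-and-multiply:
  15 = 8 + 4 + 2 + 1 (binary 1111)
  Repeated squaring mod 31: 7^1 = 7, 7^2 = 18, 7^4 = 14, 7^8 = 10
  7^15 = 7^8 * 7^4 * 7^2 * 7^1 = 10 * 14 * 18 * 7 mod 31
    10 * 14 = 140 = 16 mod 31
    16 * 18 = 288 = 9 mod 31
    9 * 7 = 63 = 1 mod 31
  7^15 = 1 mod 31
Result 1: 7 is a quadratic residue mod 31.
7^15 mod 31 = 1

1


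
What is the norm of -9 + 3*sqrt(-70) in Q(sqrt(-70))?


N(a + b*sqrt(d)) = a^2 - d*b^2
= (-9)^2 - (-70)*(3)^2
= 81 + 630
= 711

711


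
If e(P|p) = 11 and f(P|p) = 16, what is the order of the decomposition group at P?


|D_P| = e * f
= 11 * 16
= 176

176


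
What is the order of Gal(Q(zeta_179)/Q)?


|Gal(Q(zeta_179)/Q)| = phi(179)
= 178

178


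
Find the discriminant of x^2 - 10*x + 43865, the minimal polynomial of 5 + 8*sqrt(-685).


The element 5 + 8*sqrt(-685) has minimal polynomial:
x^2 - 10*x + 43865
Discriminant = (-10)^2 - 4*(43865)
= 100 - 175460
= -175360

-175360


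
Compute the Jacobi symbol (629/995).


Compute (629/995) via quadratic reciprocity:
  reciprocity: (629/995) -> +(995/629)
  reduce: (366/629)
  pull out 2: (2/629) = -1  (since 629 mod 8 = 5)
  reciprocity: (183/629) -> +(629/183)
  reduce: (80/183)
  pull out 2: (2/183) = +1  (since 183 mod 8 = 7)
  pull out 2: (2/183) = +1  (since 183 mod 8 = 7)
  pull out 2: (2/183) = +1  (since 183 mod 8 = 7)
  pull out 2: (2/183) = +1  (since 183 mod 8 = 7)
  reciprocity: (5/183) -> +(183/5)
  reduce: (3/5)
  reciprocity: (3/5) -> +(5/3)
  reduce: (2/3)
  pull out 2: (2/3) = -1  (since 3 mod 8 = 3)
  (1/3) = 1
Product of signs = 1

1


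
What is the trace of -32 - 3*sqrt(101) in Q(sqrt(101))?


Tr(a + b*sqrt(d)) = (a + b*sqrt(d)) + (a - b*sqrt(d)) = 2a
= 2 * (-32)
= -64

-64


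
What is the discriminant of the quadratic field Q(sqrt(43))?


For K = Q(sqrt(d)) with d squarefree: disc(K) = d if d = 1 mod 4, and disc(K) = 4d if d = 2 or 3 mod 4.
Here d = 43, and d mod 4 = 3.
d = 3 mod 4, not 1 (O_K = Z[sqrt(d)]), so disc(K) = 4d = 4 * (43) = 172

172


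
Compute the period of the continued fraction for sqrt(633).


Run the CF algorithm for sqrt(633).
a_0 = floor(sqrt(633)) = 25; set m_0=0, q_0=1.
Recurrence: m' = q*a - m,  q' = (d - m'^2)/q,  a' = floor((a_0 + m')/q').
  step 1: m=25, q=8, a=6
  step 2: m=23, q=13, a=3
  step 3: m=16, q=29, a=1
  step 4: m=13, q=16, a=2
  step 5: m=19, q=17, a=2
  step 6: m=15, q=24, a=1
  step 7: m=9, q=23, a=1
  step 8: m=14, q=19, a=2
  step 9: m=24, q=3, a=16
  step 10: m=24, q=19, a=2
  step 11: m=14, q=23, a=1
  step 12: m=9, q=24, a=1
  step 13: m=15, q=17, a=2
  step 14: m=19, q=16, a=2
  step 15: m=13, q=29, a=1
  step 16: m=16, q=13, a=3
  step 17: m=23, q=8, a=6
  step 18: m=25, q=1, a=50
a_18 = 2*a_0 = 50, so the period closes here.
sqrt(633) = [25; 6, 3, 1, 2, 2, 1, 1, 2, 16, 2, 1, 1, 2, 2, 1, 3, 6, 50]
Period length = 18

18


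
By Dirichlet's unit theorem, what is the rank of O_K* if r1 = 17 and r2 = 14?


By Dirichlet's unit theorem:
rank = r1 + r2 - 1
= 17 + 14 - 1
= 30

30


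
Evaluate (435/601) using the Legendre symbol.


p = 601 is prime, so compute (435/601) with the reciprocity algorithm (Jacobi-symbol steps: pull out 2s via (2/n), flip via reciprocity, reduce):
  reciprocity: (435/601) -> +(601/435)
  reduce: (166/435)
  pull out 2: (2/435) = -1  (since 435 mod 8 = 3)
  reciprocity: (83/435) -> -(435/83)
  reduce: (20/83)
  pull out 2: (2/83) = -1  (since 83 mod 8 = 3)
  pull out 2: (2/83) = -1  (since 83 mod 8 = 3)
  reciprocity: (5/83) -> +(83/5)
  reduce: (3/5)
  reciprocity: (3/5) -> +(5/3)
  reduce: (2/3)
  pull out 2: (2/3) = -1  (since 3 mod 8 = 3)
  (1/3) = 1
Product of signs = -1
(435/601) = -1

-1


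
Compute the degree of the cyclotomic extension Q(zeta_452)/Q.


The degree equals Euler's totient phi(452).
452 = 2^2 * 113
phi(452) = 224

224


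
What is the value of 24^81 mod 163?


p = 163 is prime and the exponent is (p-1)/2 = 81, so by Euler's criterion 24^81 = (24/163) = +1 or -1 mod 163.
Compute by square-and-multiply:
  81 = 64 + 16 + 1 (binary 1010001)
  Repeated squaring mod 163: 24^1 = 24, 24^2 = 87, 24^4 = 71, 24^8 = 151, 24^16 = 144, 24^32 = 35, 24^64 = 84
  24^81 = 24^64 * 24^16 * 24^1 = 84 * 144 * 24 mod 163
    84 * 144 = 12096 = 34 mod 163
    34 * 24 = 816 = 1 mod 163
  24^81 = 1 mod 163
Result 1: 24 is a quadratic residue mod 163.
24^81 mod 163 = 1

1


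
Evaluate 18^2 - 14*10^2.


x^2 - d*y^2
= 18^2 - 14*10^2
= 324 - 1400
= -1076

-1076


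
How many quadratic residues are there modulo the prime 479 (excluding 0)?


For prime p, the number of non-zero quadratic residues is (p-1)/2.
= (479-1)/2
= 239

239


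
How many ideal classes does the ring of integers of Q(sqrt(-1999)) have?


K = Q(sqrt(-1999)). d mod 4 = 1, so D = disc(K) = d = -1999
h(K) equals the number of primitive reduced positive-definite forms (a, b, c) = a*x^2 + b*x*y + c*y^2 with b^2 - 4ac = D,
where reduced means |b| <= a <= c, with b >= 0 whenever |b| = a or a = c, and primitive means gcd(a, b, c) = 1.
Reduced forces 3a^2 <= |D| = 1999, so 1 <= a <= 25; b must have the parity of D, and c = (b^2 - D)/(4a) must be an integer >= a.
Enumerate a = 1..25, b in [-a, a]:
  a=1: (1, 1, 500)  [1]
  a=2: (2, -1, 250), (2, 1, 250)  [2]
  a=3: none
  a=4: (4, -1, 125), (4, 1, 125)  [2]
  a=5: (5, -1, 100), (5, 1, 100)  [2]
  a=6..7: none
  a=8: (8, -7, 64), (8, 7, 64)  [2]
  a=9: none
  a=10: (10, -9, 52), (10, -1, 50), (10, 1, 50), (10, 9, 52)  [4]
  a=11: (11, -5, 46), (11, 5, 46)  [2]
  a=12: none
  a=13: (13, -9, 40), (13, 9, 40)  [2]
  a=14..15: none
  a=16: (16, -7, 32), (16, 7, 32)  [2]
  a=17..19: none
  a=20: (20, -9, 26), (20, -1, 25), (20, 1, 25), (20, 9, 26)  [4]
  a=21: none
  a=22: (22, -17, 26), (22, -5, 23), (22, 5, 23), (22, 17, 26)  [4]
  a=23..25: none
Total reduced forms: 1 + 2 + 2 + 2 + 2 + 4 + 2 + 2 + 2 + 4 + 4 = 27
h = 27

27


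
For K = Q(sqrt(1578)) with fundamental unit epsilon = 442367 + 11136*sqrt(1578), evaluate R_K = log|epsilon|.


epsilon = 442367 + 11136*sqrt(1578)
= 884734.0000
R = ln(884734.0000)
= 13.6930

13.6930


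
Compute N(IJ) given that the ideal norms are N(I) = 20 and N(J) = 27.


N(IJ) = N(I) * N(J)
= 20 * 27
= 540

540


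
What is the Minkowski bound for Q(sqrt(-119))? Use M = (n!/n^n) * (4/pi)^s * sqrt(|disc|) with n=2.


d = -119, d mod 4 = 1, so disc(K) = d = -119; |disc(K)| = 119
Imaginary quadratic field, so n = 2, s = r2 = 1, r1 = 0
M = (n!/n^n) * (4/pi)^s * sqrt(|disc(K)|) = (2!/2^2) * (4/pi)^1 * sqrt(119)
= 0.5 * 1.273240 * 10.908712
= 6.9447

6.9447


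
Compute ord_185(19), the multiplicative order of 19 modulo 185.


We want ord_185(19), the smallest k >= 1 with 19^k = 1 mod 185.
n = 185 = 5 * 37, phi(185) = 144; the order divides phi(n).
Divisors of 144: 1, 2, 3, 4, 6, 8, 9, 12, 16, 18, 24, 36, 48, 72, 144
Repeated squaring mod 185: 19^1 = 19, 19^2 = 176, 19^4 = 81, 19^8 = 86, 19^16 = 181, 19^32 = 16, 19^64 = 71, 19^128 = 46
Test divisors in increasing order:
  k=1: 19^1 = 19 mod 185
  k=2: 19^2 = 176 mod 185
  k=3: 19^3 = 176 * 19 = 14 mod 185
  k=4: 19^4 = 81 mod 185
  k=6: 19^6 = 81 * 176 = 11 mod 185
  k=8: 19^8 = 86 mod 185
  k=9: 19^9 = 86 * 19 = 154 mod 185
  k=12: 19^12 = 86 * 81 = 121 mod 185
  k=16: 19^16 = 181 mod 185
  k=18: 19^18 = 181 * 176 = 36 mod 185
  k=24: 19^24 = 181 * 86 = 26 mod 185
  k=36: 19^36 = 16 * 81 = 1 mod 185  <- first divisor giving 1
Order = 36

36


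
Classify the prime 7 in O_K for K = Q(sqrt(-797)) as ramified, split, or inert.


K = Q(sqrt(-797)). Since d mod 4 = 3, disc(K) = -3188.
Check p | disc: -3188 mod 7 = 4.
p does not divide disc. Compute Legendre symbol (d/p):
1^((7-1)/2) mod 7 = 1
(d/p) = 1, so p splits: (p) = P*P' with e=1, f=1, g=2.
Therefore p is split.

split


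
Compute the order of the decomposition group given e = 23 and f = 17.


|D_P| = e * f
= 23 * 17
= 391

391


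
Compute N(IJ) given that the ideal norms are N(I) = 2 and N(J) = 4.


N(IJ) = N(I) * N(J)
= 2 * 4
= 8

8


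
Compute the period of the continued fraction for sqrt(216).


Run the CF algorithm for sqrt(216).
a_0 = floor(sqrt(216)) = 14; set m_0=0, q_0=1.
Recurrence: m' = q*a - m,  q' = (d - m'^2)/q,  a' = floor((a_0 + m')/q').
  step 1: m=14, q=20, a=1
  step 2: m=6, q=9, a=2
  step 3: m=12, q=8, a=3
  step 4: m=12, q=9, a=2
  step 5: m=6, q=20, a=1
  step 6: m=14, q=1, a=28
a_6 = 2*a_0 = 28, so the period closes here.
sqrt(216) = [14; 1, 2, 3, 2, 1, 28]
Period length = 6

6


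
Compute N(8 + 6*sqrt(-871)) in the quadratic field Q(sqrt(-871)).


N(a + b*sqrt(d)) = a^2 - d*b^2
= (8)^2 - (-871)*(6)^2
= 64 + 31356
= 31420

31420


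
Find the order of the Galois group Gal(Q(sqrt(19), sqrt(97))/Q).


The 2 square roots of distinct primes are multiplicatively independent over Q,
so [K:Q] = 2^2 and Gal(K/Q) is isomorphic to (Z/2Z)^2.
|Gal| = 2^2 = 4

4


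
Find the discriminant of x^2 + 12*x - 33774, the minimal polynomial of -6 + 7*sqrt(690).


The element -6 + 7*sqrt(690) has minimal polynomial:
x^2 + 12*x - 33774
Discriminant = (12)^2 - 4*(-33774)
= 144 + 135096
= 135240

135240


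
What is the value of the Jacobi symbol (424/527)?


Compute (424/527) via quadratic reciprocity:
  pull out 2: (2/527) = +1  (since 527 mod 8 = 7)
  pull out 2: (2/527) = +1  (since 527 mod 8 = 7)
  pull out 2: (2/527) = +1  (since 527 mod 8 = 7)
  reciprocity: (53/527) -> +(527/53)
  reduce: (50/53)
  pull out 2: (2/53) = -1  (since 53 mod 8 = 5)
  reciprocity: (25/53) -> +(53/25)
  reduce: (3/25)
  reciprocity: (3/25) -> +(25/3)
  reduce: (1/3)
  (1/3) = 1
Product of signs = -1

-1


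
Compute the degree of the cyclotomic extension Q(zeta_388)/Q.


The degree equals Euler's totient phi(388).
388 = 2^2 * 97
phi(388) = 192

192


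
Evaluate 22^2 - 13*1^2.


x^2 - d*y^2
= 22^2 - 13*1^2
= 484 - 13
= 471

471


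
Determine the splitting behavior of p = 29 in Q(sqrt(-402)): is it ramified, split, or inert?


K = Q(sqrt(-402)). Since d mod 4 = 2, disc(K) = -1608.
Check p | disc: -1608 mod 29 = 16.
p does not divide disc. Compute Legendre symbol (d/p):
4^((29-1)/2) mod 29 = 1
(d/p) = 1, so p splits: (p) = P*P' with e=1, f=1, g=2.
Therefore p is split.

split


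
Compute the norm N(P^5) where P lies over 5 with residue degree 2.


N(P^a) = p^(a*f)
= 5^(5*2)
= 5^10
= 9765625

9765625


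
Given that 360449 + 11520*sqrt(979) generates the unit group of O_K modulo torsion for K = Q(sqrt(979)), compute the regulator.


epsilon = 360449 + 11520*sqrt(979)
= 720898.0000
R = ln(720898.0000)
= 13.4883

13.4883


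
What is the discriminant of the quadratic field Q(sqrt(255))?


For K = Q(sqrt(d)) with d squarefree: disc(K) = d if d = 1 mod 4, and disc(K) = 4d if d = 2 or 3 mod 4.
Here d = 255, and d mod 4 = 3.
d = 3 mod 4, not 1 (O_K = Z[sqrt(d)]), so disc(K) = 4d = 4 * (255) = 1020

1020


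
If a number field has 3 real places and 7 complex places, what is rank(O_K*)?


By Dirichlet's unit theorem:
rank = r1 + r2 - 1
= 3 + 7 - 1
= 9

9


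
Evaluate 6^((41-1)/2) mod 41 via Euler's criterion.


p = 41 is prime and the exponent is (p-1)/2 = 20, so by Euler's criterion 6^20 = (6/41) = +1 or -1 mod 41.
Compute by square-and-multiply:
  20 = 16 + 4 (binary 10100)
  Repeated squaring mod 41: 6^1 = 6, 6^2 = 36, 6^4 = 25, 6^8 = 10, 6^16 = 18
  6^20 = 6^16 * 6^4 = 18 * 25 mod 41
    18 * 25 = 450 = 40 mod 41
  6^20 = 40 mod 41
Result 40 = p - 1 = -1 mod 41: 6 is a quadratic non-residue mod 41. As a residue in [0, p-1] the value is 40.
6^20 mod 41 = 40

40


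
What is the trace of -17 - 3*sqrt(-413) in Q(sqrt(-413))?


Tr(a + b*sqrt(d)) = (a + b*sqrt(d)) + (a - b*sqrt(d)) = 2a
= 2 * (-17)
= -34

-34


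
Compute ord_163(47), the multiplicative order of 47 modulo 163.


We want ord_163(47), the smallest k >= 1 with 47^k = 1 mod 163.
n = 163 = 163, phi(163) = 162; the order divides phi(n).
Divisors of 162: 1, 2, 3, 6, 9, 18, 27, 54, 81, 162
Repeated squaring mod 163: 47^1 = 47, 47^2 = 90, 47^4 = 113, 47^8 = 55, 47^16 = 91, 47^32 = 131, 47^64 = 46, 47^128 = 160
Test divisors in increasing order:
  k=1: 47^1 = 47 mod 163
  k=2: 47^2 = 90 mod 163
  k=3: 47^3 = 90 * 47 = 155 mod 163
  k=6: 47^6 = 113 * 90 = 64 mod 163
  k=9: 47^9 = 55 * 47 = 140 mod 163
  k=18: 47^18 = 91 * 90 = 40 mod 163
  k=27: 47^27 = 91 * 55 * 90 * 47 = 58 mod 163
  k=54: 47^54 = 131 * 91 * 113 * 90 = 104 mod 163
  k=81: 47^81 = 46 * 91 * 47 = 1 mod 163  <- first divisor giving 1
Order = 81

81


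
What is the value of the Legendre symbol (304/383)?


p = 383 is prime, so compute (304/383) with the reciprocity algorithm (Jacobi-symbol steps: pull out 2s via (2/n), flip via reciprocity, reduce):
  pull out 2: (2/383) = +1  (since 383 mod 8 = 7)
  pull out 2: (2/383) = +1  (since 383 mod 8 = 7)
  pull out 2: (2/383) = +1  (since 383 mod 8 = 7)
  pull out 2: (2/383) = +1  (since 383 mod 8 = 7)
  reciprocity: (19/383) -> -(383/19)
  reduce: (3/19)
  reciprocity: (3/19) -> -(19/3)
  reduce: (1/3)
  (1/3) = 1
Product of signs = 1
(304/383) = 1

1


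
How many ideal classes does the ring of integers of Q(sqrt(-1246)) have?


K = Q(sqrt(-1246)). d mod 4 = 2, so D = disc(K) = 4d = -4984
h(K) equals the number of primitive reduced positive-definite forms (a, b, c) = a*x^2 + b*x*y + c*y^2 with b^2 - 4ac = D,
where reduced means |b| <= a <= c, with b >= 0 whenever |b| = a or a = c, and primitive means gcd(a, b, c) = 1.
Reduced forces 3a^2 <= |D| = 4984, so 1 <= a <= 40; b must have the parity of D, and c = (b^2 - D)/(4a) must be an integer >= a.
Enumerate a = 1..40, b in [-a, a]:
  a=1: (1, 0, 1246)  [1]
  a=2: (2, 0, 623)  [1]
  a=3..4: none
  a=5: (5, -4, 250), (5, 4, 250)  [2]
  a=6: none
  a=7: (7, 0, 178)  [1]
  a=8..9: none
  a=10: (10, -4, 125), (10, 4, 125)  [2]
  a=11..13: none
  a=14: (14, 0, 89)  [1]
  a=15..24: none
  a=25: (25, -4, 50), (25, 4, 50)  [2]
  a=26..28: none
  a=29: (29, -2, 43), (29, 2, 43)  [2]
  a=30: none
  a=31: (31, -10, 41), (31, 10, 41)  [2]
  a=32..34: none
  a=35: (35, -14, 37), (35, 14, 37)  [2]
  a=36..40: none
Total reduced forms: 1 + 1 + 2 + 1 + 2 + 1 + 2 + 2 + 2 + 2 = 16
h = 16

16
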